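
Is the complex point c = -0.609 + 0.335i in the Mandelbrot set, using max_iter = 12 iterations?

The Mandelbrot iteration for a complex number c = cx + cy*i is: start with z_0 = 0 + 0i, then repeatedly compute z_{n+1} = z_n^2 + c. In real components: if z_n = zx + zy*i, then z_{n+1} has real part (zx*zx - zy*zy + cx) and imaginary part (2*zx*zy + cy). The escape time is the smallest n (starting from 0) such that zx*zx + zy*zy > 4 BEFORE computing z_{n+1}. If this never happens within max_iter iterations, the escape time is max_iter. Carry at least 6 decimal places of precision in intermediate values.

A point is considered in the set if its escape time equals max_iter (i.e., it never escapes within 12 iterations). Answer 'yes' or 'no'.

Answer: yes

Derivation:
z_0 = 0 + 0i, c = -0.6090 + 0.3350i
Iter 1: z = -0.6090 + 0.3350i, |z|^2 = 0.4831
Iter 2: z = -0.3503 + -0.0730i, |z|^2 = 0.1281
Iter 3: z = -0.4916 + 0.3862i, |z|^2 = 0.3908
Iter 4: z = -0.5165 + -0.0447i, |z|^2 = 0.2687
Iter 5: z = -0.3443 + 0.3811i, |z|^2 = 0.2638
Iter 6: z = -0.6358 + 0.0726i, |z|^2 = 0.4095
Iter 7: z = -0.2101 + 0.2427i, |z|^2 = 0.1030
Iter 8: z = -0.6238 + 0.2330i, |z|^2 = 0.4434
Iter 9: z = -0.2742 + 0.0443i, |z|^2 = 0.0771
Iter 10: z = -0.5358 + 0.3107i, |z|^2 = 0.3836
Iter 11: z = -0.4185 + 0.0021i, |z|^2 = 0.1751
Did not escape in 12 iterations → in set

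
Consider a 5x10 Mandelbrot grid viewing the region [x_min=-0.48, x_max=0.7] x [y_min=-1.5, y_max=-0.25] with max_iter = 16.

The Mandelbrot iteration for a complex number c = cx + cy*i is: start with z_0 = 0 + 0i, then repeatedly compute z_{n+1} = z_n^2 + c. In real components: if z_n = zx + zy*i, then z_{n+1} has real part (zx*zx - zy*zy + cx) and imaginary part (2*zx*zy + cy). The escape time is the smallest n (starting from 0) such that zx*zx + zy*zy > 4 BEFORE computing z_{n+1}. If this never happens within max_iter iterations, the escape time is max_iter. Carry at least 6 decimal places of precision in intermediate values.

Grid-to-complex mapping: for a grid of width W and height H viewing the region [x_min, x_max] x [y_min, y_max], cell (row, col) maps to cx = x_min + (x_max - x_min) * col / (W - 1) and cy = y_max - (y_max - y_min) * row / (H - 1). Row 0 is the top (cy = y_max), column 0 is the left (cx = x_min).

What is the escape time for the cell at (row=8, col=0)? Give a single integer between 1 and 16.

z_0 = 0 + 0i, c = -0.4800 + -1.3611i
Iter 1: z = -0.4800 + -1.3611i, |z|^2 = 2.0830
Iter 2: z = -2.1022 + -0.0544i, |z|^2 = 4.4223
Escaped at iteration 2

Answer: 2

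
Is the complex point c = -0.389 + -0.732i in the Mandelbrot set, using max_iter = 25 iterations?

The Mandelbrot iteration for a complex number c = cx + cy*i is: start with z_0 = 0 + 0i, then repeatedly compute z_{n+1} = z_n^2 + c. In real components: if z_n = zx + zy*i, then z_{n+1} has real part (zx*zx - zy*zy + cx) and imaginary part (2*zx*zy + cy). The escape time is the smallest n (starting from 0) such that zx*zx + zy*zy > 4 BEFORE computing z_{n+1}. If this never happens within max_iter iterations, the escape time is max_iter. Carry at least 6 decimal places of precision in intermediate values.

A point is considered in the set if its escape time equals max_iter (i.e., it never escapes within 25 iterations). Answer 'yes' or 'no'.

Answer: no

Derivation:
z_0 = 0 + 0i, c = -0.3890 + -0.7320i
Iter 1: z = -0.3890 + -0.7320i, |z|^2 = 0.6871
Iter 2: z = -0.7735 + -0.1625i, |z|^2 = 0.6247
Iter 3: z = 0.1829 + -0.4806i, |z|^2 = 0.2644
Iter 4: z = -0.5865 + -0.9078i, |z|^2 = 1.1681
Iter 5: z = -0.8691 + 0.3329i, |z|^2 = 0.8662
Iter 6: z = 0.2555 + -1.3107i, |z|^2 = 1.7831
Iter 7: z = -2.0415 + -1.4017i, |z|^2 = 6.1327
Escaped at iteration 7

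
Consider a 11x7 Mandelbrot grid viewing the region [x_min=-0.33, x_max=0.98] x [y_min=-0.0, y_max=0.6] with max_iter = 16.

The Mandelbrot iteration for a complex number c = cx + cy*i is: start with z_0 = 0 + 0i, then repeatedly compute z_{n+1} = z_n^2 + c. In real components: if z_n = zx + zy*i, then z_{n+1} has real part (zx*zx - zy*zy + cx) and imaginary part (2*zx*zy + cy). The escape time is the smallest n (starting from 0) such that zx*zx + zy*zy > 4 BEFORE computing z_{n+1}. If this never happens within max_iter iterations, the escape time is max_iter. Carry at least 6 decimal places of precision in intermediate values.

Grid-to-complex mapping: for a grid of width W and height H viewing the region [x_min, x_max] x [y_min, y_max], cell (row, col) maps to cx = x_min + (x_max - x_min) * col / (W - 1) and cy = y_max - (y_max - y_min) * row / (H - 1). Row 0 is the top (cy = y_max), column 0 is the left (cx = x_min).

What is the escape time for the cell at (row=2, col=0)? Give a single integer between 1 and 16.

z_0 = 0 + 0i, c = -0.3300 + 0.4000i
Iter 1: z = -0.3300 + 0.4000i, |z|^2 = 0.2689
Iter 2: z = -0.3811 + 0.1360i, |z|^2 = 0.1637
Iter 3: z = -0.2033 + 0.2963i, |z|^2 = 0.1291
Iter 4: z = -0.3765 + 0.2795i, |z|^2 = 0.2199
Iter 5: z = -0.2664 + 0.1895i, |z|^2 = 0.1069
Iter 6: z = -0.2950 + 0.2990i, |z|^2 = 0.1764
Iter 7: z = -0.3324 + 0.2236i, |z|^2 = 0.1605
Iter 8: z = -0.2695 + 0.2513i, |z|^2 = 0.1358
Iter 9: z = -0.3205 + 0.2645i, |z|^2 = 0.1727
Iter 10: z = -0.2972 + 0.2304i, |z|^2 = 0.1414
Iter 11: z = -0.2947 + 0.2630i, |z|^2 = 0.1561
Iter 12: z = -0.3123 + 0.2449i, |z|^2 = 0.1575
Iter 13: z = -0.2925 + 0.2470i, |z|^2 = 0.1465
Iter 14: z = -0.3055 + 0.2555i, |z|^2 = 0.1586
Iter 15: z = -0.3020 + 0.2439i, |z|^2 = 0.1507

Answer: 16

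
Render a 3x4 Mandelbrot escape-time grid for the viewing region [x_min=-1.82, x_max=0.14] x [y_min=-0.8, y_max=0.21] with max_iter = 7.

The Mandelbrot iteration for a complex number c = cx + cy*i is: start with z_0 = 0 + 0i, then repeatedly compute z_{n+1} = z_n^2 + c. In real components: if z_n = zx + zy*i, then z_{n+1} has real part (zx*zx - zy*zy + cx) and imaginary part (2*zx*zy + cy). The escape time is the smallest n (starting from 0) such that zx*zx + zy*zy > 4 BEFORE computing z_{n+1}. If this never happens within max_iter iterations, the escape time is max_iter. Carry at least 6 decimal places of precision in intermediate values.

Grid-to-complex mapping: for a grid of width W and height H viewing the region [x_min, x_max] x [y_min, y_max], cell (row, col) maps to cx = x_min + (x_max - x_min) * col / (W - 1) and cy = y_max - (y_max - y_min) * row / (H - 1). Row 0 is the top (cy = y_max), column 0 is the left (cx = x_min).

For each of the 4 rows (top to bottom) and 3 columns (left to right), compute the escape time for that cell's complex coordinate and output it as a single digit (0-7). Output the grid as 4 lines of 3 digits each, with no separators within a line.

Answer: 477
477
367
245

Derivation:
(row=0, col=0): c = -1.8200 + 0.2100i → escape time 4
(row=0, col=1): c = -0.8400 + 0.2100i → escape time 7
(row=0, col=2): c = 0.1400 + 0.2100i → escape time 7
(row=1, col=0): c = -1.8200 + -0.1267i → escape time 4
(row=1, col=1): c = -0.8400 + -0.1267i → escape time 7
(row=1, col=2): c = 0.1400 + -0.1267i → escape time 7
(row=2, col=0): c = -1.8200 + -0.4633i → escape time 3
(row=2, col=1): c = -0.8400 + -0.4633i → escape time 6
(row=2, col=2): c = 0.1400 + -0.4633i → escape time 7
(row=3, col=0): c = -1.8200 + -0.8000i → escape time 2
(row=3, col=1): c = -0.8400 + -0.8000i → escape time 4
(row=3, col=2): c = 0.1400 + -0.8000i → escape time 5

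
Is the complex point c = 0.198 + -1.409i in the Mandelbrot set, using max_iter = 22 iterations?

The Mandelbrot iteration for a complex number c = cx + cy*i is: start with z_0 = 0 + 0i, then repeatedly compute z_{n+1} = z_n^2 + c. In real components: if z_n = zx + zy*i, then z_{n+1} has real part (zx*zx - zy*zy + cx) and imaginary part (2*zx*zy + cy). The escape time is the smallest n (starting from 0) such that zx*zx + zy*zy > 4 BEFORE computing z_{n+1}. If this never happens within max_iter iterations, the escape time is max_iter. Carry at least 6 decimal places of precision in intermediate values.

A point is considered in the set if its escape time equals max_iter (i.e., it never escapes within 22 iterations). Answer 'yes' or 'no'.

z_0 = 0 + 0i, c = 0.1980 + -1.4090i
Iter 1: z = 0.1980 + -1.4090i, |z|^2 = 2.0245
Iter 2: z = -1.7481 + -1.9670i, |z|^2 = 6.9247
Escaped at iteration 2

Answer: no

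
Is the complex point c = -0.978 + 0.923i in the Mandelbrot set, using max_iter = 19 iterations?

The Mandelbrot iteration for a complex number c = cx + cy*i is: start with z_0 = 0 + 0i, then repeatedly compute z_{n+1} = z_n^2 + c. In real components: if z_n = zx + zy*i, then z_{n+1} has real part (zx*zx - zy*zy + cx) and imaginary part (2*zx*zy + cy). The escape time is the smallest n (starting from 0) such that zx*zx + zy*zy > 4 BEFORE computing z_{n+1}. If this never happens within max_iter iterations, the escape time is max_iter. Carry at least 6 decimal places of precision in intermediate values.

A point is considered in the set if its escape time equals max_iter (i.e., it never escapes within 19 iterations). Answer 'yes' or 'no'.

Answer: no

Derivation:
z_0 = 0 + 0i, c = -0.9780 + 0.9230i
Iter 1: z = -0.9780 + 0.9230i, |z|^2 = 1.8084
Iter 2: z = -0.8734 + -0.8824i, |z|^2 = 1.5415
Iter 3: z = -0.9937 + 2.4644i, |z|^2 = 7.0609
Escaped at iteration 3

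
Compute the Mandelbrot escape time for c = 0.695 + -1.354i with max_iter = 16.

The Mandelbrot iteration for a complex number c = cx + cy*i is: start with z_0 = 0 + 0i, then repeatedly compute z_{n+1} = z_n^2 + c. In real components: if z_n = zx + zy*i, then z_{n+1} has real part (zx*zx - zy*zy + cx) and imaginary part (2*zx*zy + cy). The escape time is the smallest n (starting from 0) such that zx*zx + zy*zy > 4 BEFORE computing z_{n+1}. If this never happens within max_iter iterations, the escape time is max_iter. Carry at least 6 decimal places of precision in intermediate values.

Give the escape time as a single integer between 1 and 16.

Answer: 2

Derivation:
z_0 = 0 + 0i, c = 0.6950 + -1.3540i
Iter 1: z = 0.6950 + -1.3540i, |z|^2 = 2.3163
Iter 2: z = -0.6553 + -3.2361i, |z|^2 = 10.9015
Escaped at iteration 2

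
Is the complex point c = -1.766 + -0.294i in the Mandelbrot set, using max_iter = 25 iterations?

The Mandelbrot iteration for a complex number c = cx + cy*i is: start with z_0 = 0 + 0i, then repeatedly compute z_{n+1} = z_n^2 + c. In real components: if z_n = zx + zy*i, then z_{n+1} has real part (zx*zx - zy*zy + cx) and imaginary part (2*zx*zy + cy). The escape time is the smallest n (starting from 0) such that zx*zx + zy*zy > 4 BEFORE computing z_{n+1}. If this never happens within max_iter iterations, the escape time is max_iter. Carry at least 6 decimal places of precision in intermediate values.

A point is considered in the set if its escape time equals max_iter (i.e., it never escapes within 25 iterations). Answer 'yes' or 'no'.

Answer: no

Derivation:
z_0 = 0 + 0i, c = -1.7660 + -0.2940i
Iter 1: z = -1.7660 + -0.2940i, |z|^2 = 3.2052
Iter 2: z = 1.2663 + 0.7444i, |z|^2 = 2.1577
Iter 3: z = -0.7166 + 1.5913i, |z|^2 = 3.0458
Iter 4: z = -3.7848 + -2.5746i, |z|^2 = 20.9534
Escaped at iteration 4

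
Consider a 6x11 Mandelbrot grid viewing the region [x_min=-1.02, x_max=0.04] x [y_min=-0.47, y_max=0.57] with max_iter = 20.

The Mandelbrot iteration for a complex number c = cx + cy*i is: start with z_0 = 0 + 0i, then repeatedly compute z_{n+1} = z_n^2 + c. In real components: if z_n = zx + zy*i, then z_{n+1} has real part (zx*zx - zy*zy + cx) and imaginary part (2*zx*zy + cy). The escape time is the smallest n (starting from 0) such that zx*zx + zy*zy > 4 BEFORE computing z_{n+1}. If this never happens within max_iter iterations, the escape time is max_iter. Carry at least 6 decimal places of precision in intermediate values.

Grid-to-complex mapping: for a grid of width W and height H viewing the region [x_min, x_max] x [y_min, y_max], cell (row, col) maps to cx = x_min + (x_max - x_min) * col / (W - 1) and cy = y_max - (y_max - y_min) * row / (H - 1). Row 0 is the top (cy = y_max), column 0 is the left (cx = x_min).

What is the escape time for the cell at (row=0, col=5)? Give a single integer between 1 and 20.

Answer: 20

Derivation:
z_0 = 0 + 0i, c = 0.0400 + 0.5700i
Iter 1: z = 0.0400 + 0.5700i, |z|^2 = 0.3265
Iter 2: z = -0.2833 + 0.6156i, |z|^2 = 0.4592
Iter 3: z = -0.2587 + 0.2212i, |z|^2 = 0.1159
Iter 4: z = 0.0580 + 0.4555i, |z|^2 = 0.2109
Iter 5: z = -0.1642 + 0.6228i, |z|^2 = 0.4149
Iter 6: z = -0.3210 + 0.3655i, |z|^2 = 0.2366
Iter 7: z = 0.0094 + 0.3354i, |z|^2 = 0.1126
Iter 8: z = -0.0724 + 0.5763i, |z|^2 = 0.3374
Iter 9: z = -0.2869 + 0.4866i, |z|^2 = 0.3191
Iter 10: z = -0.1144 + 0.2908i, |z|^2 = 0.0977
Iter 11: z = -0.0315 + 0.5034i, |z|^2 = 0.2544
Iter 12: z = -0.2125 + 0.5383i, |z|^2 = 0.3349
Iter 13: z = -0.2046 + 0.3412i, |z|^2 = 0.1583
Iter 14: z = -0.0346 + 0.4303i, |z|^2 = 0.1864
Iter 15: z = -0.1440 + 0.5402i, |z|^2 = 0.3126
Iter 16: z = -0.2311 + 0.4144i, |z|^2 = 0.2252
Iter 17: z = -0.0783 + 0.3784i, |z|^2 = 0.1493
Iter 18: z = -0.0971 + 0.5107i, |z|^2 = 0.2703
Iter 19: z = -0.2114 + 0.4708i, |z|^2 = 0.2664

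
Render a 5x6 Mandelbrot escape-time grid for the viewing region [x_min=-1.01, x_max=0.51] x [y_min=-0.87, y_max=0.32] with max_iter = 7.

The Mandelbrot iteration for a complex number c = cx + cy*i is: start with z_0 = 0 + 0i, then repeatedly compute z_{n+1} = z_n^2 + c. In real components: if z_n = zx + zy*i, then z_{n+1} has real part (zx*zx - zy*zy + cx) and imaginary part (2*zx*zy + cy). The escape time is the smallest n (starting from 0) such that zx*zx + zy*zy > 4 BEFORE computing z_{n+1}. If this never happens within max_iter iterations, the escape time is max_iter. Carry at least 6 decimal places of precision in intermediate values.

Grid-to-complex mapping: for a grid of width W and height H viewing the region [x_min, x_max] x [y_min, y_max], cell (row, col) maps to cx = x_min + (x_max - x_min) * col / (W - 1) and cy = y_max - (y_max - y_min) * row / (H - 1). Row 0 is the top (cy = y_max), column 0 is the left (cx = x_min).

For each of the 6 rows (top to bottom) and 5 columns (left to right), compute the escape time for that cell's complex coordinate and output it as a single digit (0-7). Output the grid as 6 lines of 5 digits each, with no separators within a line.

(row=0, col=0): c = -1.0100 + 0.3200i → escape time 7
(row=0, col=1): c = -0.6300 + 0.3200i → escape time 7
(row=0, col=2): c = -0.2500 + 0.3200i → escape time 7
(row=0, col=3): c = 0.1300 + 0.3200i → escape time 7
(row=0, col=4): c = 0.5100 + 0.3200i → escape time 5
(row=1, col=0): c = -1.0100 + 0.0820i → escape time 7
(row=1, col=1): c = -0.6300 + 0.0820i → escape time 7
(row=1, col=2): c = -0.2500 + 0.0820i → escape time 7
(row=1, col=3): c = 0.1300 + 0.0820i → escape time 7
(row=1, col=4): c = 0.5100 + 0.0820i → escape time 5
(row=2, col=0): c = -1.0100 + -0.1560i → escape time 7
(row=2, col=1): c = -0.6300 + -0.1560i → escape time 7
(row=2, col=2): c = -0.2500 + -0.1560i → escape time 7
(row=2, col=3): c = 0.1300 + -0.1560i → escape time 7
(row=2, col=4): c = 0.5100 + -0.1560i → escape time 5
(row=3, col=0): c = -1.0100 + -0.3940i → escape time 7
(row=3, col=1): c = -0.6300 + -0.3940i → escape time 7
(row=3, col=2): c = -0.2500 + -0.3940i → escape time 7
(row=3, col=3): c = 0.1300 + -0.3940i → escape time 7
(row=3, col=4): c = 0.5100 + -0.3940i → escape time 5
(row=4, col=0): c = -1.0100 + -0.6320i → escape time 4
(row=4, col=1): c = -0.6300 + -0.6320i → escape time 7
(row=4, col=2): c = -0.2500 + -0.6320i → escape time 7
(row=4, col=3): c = 0.1300 + -0.6320i → escape time 7
(row=4, col=4): c = 0.5100 + -0.6320i → escape time 4
(row=5, col=0): c = -1.0100 + -0.8700i → escape time 3
(row=5, col=1): c = -0.6300 + -0.8700i → escape time 4
(row=5, col=2): c = -0.2500 + -0.8700i → escape time 7
(row=5, col=3): c = 0.1300 + -0.8700i → escape time 5
(row=5, col=4): c = 0.5100 + -0.8700i → escape time 3

Answer: 77775
77775
77775
77775
47774
34753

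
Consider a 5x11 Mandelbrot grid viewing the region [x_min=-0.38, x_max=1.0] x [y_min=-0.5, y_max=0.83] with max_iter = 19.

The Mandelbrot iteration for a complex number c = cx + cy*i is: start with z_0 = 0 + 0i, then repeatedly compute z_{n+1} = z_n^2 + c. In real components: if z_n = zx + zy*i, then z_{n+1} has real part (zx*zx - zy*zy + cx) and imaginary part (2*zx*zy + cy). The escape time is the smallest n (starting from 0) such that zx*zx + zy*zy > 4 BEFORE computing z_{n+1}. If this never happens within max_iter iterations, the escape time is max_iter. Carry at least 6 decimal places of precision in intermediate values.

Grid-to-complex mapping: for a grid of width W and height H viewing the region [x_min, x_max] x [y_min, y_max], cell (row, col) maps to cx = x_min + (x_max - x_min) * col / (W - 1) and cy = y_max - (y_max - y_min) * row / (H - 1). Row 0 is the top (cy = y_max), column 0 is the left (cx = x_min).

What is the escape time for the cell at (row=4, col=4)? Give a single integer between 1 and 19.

Answer: 2

Derivation:
z_0 = 0 + 0i, c = 1.0000 + 0.2980i
Iter 1: z = 1.0000 + 0.2980i, |z|^2 = 1.0888
Iter 2: z = 1.9112 + 0.8940i, |z|^2 = 4.4519
Escaped at iteration 2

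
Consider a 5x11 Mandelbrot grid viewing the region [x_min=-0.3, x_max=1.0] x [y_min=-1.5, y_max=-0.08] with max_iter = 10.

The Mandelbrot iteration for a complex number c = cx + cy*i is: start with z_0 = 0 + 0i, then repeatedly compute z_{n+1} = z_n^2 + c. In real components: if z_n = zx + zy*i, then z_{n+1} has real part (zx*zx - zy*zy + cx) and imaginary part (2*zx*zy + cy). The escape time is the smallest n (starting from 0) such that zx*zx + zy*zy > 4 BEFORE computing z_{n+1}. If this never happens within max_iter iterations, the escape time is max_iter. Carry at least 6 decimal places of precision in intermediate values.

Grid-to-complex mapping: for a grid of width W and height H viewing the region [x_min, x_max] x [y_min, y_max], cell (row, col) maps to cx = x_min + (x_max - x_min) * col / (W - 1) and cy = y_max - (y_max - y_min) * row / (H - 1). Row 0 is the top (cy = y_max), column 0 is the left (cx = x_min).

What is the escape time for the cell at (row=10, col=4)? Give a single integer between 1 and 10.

Answer: 2

Derivation:
z_0 = 0 + 0i, c = 1.0000 + -1.5000i
Iter 1: z = 1.0000 + -1.5000i, |z|^2 = 3.2500
Iter 2: z = -0.2500 + -4.5000i, |z|^2 = 20.3125
Escaped at iteration 2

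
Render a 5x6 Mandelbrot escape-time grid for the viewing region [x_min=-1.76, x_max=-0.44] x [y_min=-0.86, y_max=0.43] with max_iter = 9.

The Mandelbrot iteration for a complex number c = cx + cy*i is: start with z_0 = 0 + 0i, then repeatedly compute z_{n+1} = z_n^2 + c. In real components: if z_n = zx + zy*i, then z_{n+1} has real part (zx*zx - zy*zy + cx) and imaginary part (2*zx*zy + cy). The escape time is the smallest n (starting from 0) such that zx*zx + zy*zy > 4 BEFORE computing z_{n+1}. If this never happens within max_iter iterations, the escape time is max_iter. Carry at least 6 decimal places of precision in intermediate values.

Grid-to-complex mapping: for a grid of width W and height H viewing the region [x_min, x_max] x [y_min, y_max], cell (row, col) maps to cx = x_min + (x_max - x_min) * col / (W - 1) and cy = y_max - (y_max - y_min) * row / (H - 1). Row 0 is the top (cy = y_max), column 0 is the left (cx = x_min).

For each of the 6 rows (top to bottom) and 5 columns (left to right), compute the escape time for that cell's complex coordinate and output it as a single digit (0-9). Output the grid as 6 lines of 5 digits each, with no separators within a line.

Answer: 34679
46999
49999
35999
33459
23345

Derivation:
(row=0, col=0): c = -1.7600 + 0.4300i → escape time 3
(row=0, col=1): c = -1.4300 + 0.4300i → escape time 4
(row=0, col=2): c = -1.1000 + 0.4300i → escape time 6
(row=0, col=3): c = -0.7700 + 0.4300i → escape time 7
(row=0, col=4): c = -0.4400 + 0.4300i → escape time 9
(row=1, col=0): c = -1.7600 + 0.1720i → escape time 4
(row=1, col=1): c = -1.4300 + 0.1720i → escape time 6
(row=1, col=2): c = -1.1000 + 0.1720i → escape time 9
(row=1, col=3): c = -0.7700 + 0.1720i → escape time 9
(row=1, col=4): c = -0.4400 + 0.1720i → escape time 9
(row=2, col=0): c = -1.7600 + -0.0860i → escape time 4
(row=2, col=1): c = -1.4300 + -0.0860i → escape time 9
(row=2, col=2): c = -1.1000 + -0.0860i → escape time 9
(row=2, col=3): c = -0.7700 + -0.0860i → escape time 9
(row=2, col=4): c = -0.4400 + -0.0860i → escape time 9
(row=3, col=0): c = -1.7600 + -0.3440i → escape time 3
(row=3, col=1): c = -1.4300 + -0.3440i → escape time 5
(row=3, col=2): c = -1.1000 + -0.3440i → escape time 9
(row=3, col=3): c = -0.7700 + -0.3440i → escape time 9
(row=3, col=4): c = -0.4400 + -0.3440i → escape time 9
(row=4, col=0): c = -1.7600 + -0.6020i → escape time 3
(row=4, col=1): c = -1.4300 + -0.6020i → escape time 3
(row=4, col=2): c = -1.1000 + -0.6020i → escape time 4
(row=4, col=3): c = -0.7700 + -0.6020i → escape time 5
(row=4, col=4): c = -0.4400 + -0.6020i → escape time 9
(row=5, col=0): c = -1.7600 + -0.8600i → escape time 2
(row=5, col=1): c = -1.4300 + -0.8600i → escape time 3
(row=5, col=2): c = -1.1000 + -0.8600i → escape time 3
(row=5, col=3): c = -0.7700 + -0.8600i → escape time 4
(row=5, col=4): c = -0.4400 + -0.8600i → escape time 5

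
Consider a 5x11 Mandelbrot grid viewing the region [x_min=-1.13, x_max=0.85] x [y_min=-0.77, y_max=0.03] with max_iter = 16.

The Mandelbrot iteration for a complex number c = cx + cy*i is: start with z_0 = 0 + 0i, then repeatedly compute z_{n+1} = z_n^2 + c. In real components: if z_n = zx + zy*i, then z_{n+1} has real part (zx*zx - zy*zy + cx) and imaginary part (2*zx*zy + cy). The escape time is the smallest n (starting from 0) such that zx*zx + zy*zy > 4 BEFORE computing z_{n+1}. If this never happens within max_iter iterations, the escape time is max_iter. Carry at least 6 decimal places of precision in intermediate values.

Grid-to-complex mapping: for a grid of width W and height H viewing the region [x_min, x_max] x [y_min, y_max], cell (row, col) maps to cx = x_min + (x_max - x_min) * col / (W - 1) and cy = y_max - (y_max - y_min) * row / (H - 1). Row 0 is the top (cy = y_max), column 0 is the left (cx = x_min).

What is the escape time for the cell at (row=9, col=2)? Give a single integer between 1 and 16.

z_0 = 0 + 0i, c = -0.1400 + -0.6900i
Iter 1: z = -0.1400 + -0.6900i, |z|^2 = 0.4957
Iter 2: z = -0.5965 + -0.4968i, |z|^2 = 0.6026
Iter 3: z = -0.0310 + -0.0973i, |z|^2 = 0.0104
Iter 4: z = -0.1485 + -0.6840i, |z|^2 = 0.4899
Iter 5: z = -0.5858 + -0.4868i, |z|^2 = 0.5801
Iter 6: z = -0.0339 + -0.1197i, |z|^2 = 0.0155
Iter 7: z = -0.1532 + -0.6819i, |z|^2 = 0.4884
Iter 8: z = -0.5815 + -0.4811i, |z|^2 = 0.5696
Iter 9: z = -0.0333 + -0.1305i, |z|^2 = 0.0181
Iter 10: z = -0.1559 + -0.6813i, |z|^2 = 0.4885
Iter 11: z = -0.5799 + -0.4776i, |z|^2 = 0.5643
Iter 12: z = -0.0318 + -0.1362i, |z|^2 = 0.0196
Iter 13: z = -0.1575 + -0.6813i, |z|^2 = 0.4890
Iter 14: z = -0.5794 + -0.4753i, |z|^2 = 0.5617
Iter 15: z = -0.0302 + -0.1392i, |z|^2 = 0.0203

Answer: 16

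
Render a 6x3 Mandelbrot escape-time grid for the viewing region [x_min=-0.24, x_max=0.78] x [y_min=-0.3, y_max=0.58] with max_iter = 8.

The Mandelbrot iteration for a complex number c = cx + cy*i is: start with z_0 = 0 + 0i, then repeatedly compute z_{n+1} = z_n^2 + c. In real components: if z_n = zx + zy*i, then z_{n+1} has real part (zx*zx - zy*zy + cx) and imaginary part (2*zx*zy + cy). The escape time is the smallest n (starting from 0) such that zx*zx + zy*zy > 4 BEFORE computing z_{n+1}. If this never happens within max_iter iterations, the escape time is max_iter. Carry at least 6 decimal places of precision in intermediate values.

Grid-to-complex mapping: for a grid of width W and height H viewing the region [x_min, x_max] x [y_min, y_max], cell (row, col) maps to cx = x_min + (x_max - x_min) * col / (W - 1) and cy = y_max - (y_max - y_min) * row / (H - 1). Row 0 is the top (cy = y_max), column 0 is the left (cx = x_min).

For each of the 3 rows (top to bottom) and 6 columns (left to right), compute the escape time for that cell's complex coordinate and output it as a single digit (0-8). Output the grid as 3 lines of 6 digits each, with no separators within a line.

Answer: 888833
888843
888843

Derivation:
(row=0, col=0): c = -0.2400 + 0.5800i → escape time 8
(row=0, col=1): c = -0.0360 + 0.5800i → escape time 8
(row=0, col=2): c = 0.1680 + 0.5800i → escape time 8
(row=0, col=3): c = 0.3720 + 0.5800i → escape time 8
(row=0, col=4): c = 0.5760 + 0.5800i → escape time 3
(row=0, col=5): c = 0.7800 + 0.5800i → escape time 3
(row=1, col=0): c = -0.2400 + 0.1400i → escape time 8
(row=1, col=1): c = -0.0360 + 0.1400i → escape time 8
(row=1, col=2): c = 0.1680 + 0.1400i → escape time 8
(row=1, col=3): c = 0.3720 + 0.1400i → escape time 8
(row=1, col=4): c = 0.5760 + 0.1400i → escape time 4
(row=1, col=5): c = 0.7800 + 0.1400i → escape time 3
(row=2, col=0): c = -0.2400 + -0.3000i → escape time 8
(row=2, col=1): c = -0.0360 + -0.3000i → escape time 8
(row=2, col=2): c = 0.1680 + -0.3000i → escape time 8
(row=2, col=3): c = 0.3720 + -0.3000i → escape time 8
(row=2, col=4): c = 0.5760 + -0.3000i → escape time 4
(row=2, col=5): c = 0.7800 + -0.3000i → escape time 3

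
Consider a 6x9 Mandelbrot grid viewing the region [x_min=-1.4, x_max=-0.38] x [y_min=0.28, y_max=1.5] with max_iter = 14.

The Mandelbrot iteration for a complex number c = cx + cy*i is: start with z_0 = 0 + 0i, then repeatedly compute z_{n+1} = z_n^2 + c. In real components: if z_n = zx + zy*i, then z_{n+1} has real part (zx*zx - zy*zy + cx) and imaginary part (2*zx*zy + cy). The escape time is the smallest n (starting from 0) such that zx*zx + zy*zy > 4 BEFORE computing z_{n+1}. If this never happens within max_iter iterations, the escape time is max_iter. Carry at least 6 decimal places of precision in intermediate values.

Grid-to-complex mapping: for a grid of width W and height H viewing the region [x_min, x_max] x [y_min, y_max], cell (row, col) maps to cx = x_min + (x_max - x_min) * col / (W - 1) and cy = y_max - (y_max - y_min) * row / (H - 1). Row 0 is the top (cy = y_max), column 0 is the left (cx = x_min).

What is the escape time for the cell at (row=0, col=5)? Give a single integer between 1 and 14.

z_0 = 0 + 0i, c = -0.3800 + 1.5000i
Iter 1: z = -0.3800 + 1.5000i, |z|^2 = 2.3944
Iter 2: z = -2.4856 + 0.3600i, |z|^2 = 6.3078
Escaped at iteration 2

Answer: 2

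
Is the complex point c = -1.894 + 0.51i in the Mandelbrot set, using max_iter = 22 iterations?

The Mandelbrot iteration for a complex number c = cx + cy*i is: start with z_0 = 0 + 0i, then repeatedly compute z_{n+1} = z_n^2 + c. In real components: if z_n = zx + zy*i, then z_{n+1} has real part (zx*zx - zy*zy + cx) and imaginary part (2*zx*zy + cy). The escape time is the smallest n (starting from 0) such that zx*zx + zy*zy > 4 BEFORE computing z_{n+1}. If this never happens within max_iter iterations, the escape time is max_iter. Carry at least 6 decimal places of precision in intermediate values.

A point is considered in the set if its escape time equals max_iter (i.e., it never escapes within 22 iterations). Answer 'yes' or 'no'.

Answer: no

Derivation:
z_0 = 0 + 0i, c = -1.8940 + 0.5100i
Iter 1: z = -1.8940 + 0.5100i, |z|^2 = 3.8473
Iter 2: z = 1.4331 + -1.4219i, |z|^2 = 4.0756
Escaped at iteration 2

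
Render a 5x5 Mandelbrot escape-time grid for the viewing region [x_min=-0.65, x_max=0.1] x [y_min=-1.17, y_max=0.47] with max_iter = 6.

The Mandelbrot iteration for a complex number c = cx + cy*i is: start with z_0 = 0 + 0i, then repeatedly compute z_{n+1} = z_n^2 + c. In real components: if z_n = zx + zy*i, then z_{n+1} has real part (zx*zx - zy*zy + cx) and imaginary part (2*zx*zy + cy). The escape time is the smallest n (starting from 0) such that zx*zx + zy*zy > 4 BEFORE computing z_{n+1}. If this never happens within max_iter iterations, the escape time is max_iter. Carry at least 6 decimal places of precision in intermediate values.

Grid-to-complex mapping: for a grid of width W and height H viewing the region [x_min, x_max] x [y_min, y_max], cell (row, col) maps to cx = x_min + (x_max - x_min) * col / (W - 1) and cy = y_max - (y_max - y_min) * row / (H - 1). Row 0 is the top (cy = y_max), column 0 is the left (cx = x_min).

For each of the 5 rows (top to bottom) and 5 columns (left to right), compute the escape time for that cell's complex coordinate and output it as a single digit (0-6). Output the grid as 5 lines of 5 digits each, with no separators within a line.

Answer: 66666
66666
66666
46666
33443

Derivation:
(row=0, col=0): c = -0.6500 + 0.4700i → escape time 6
(row=0, col=1): c = -0.4625 + 0.4700i → escape time 6
(row=0, col=2): c = -0.2750 + 0.4700i → escape time 6
(row=0, col=3): c = -0.0875 + 0.4700i → escape time 6
(row=0, col=4): c = 0.1000 + 0.4700i → escape time 6
(row=1, col=0): c = -0.6500 + 0.0600i → escape time 6
(row=1, col=1): c = -0.4625 + 0.0600i → escape time 6
(row=1, col=2): c = -0.2750 + 0.0600i → escape time 6
(row=1, col=3): c = -0.0875 + 0.0600i → escape time 6
(row=1, col=4): c = 0.1000 + 0.0600i → escape time 6
(row=2, col=0): c = -0.6500 + -0.3500i → escape time 6
(row=2, col=1): c = -0.4625 + -0.3500i → escape time 6
(row=2, col=2): c = -0.2750 + -0.3500i → escape time 6
(row=2, col=3): c = -0.0875 + -0.3500i → escape time 6
(row=2, col=4): c = 0.1000 + -0.3500i → escape time 6
(row=3, col=0): c = -0.6500 + -0.7600i → escape time 4
(row=3, col=1): c = -0.4625 + -0.7600i → escape time 6
(row=3, col=2): c = -0.2750 + -0.7600i → escape time 6
(row=3, col=3): c = -0.0875 + -0.7600i → escape time 6
(row=3, col=4): c = 0.1000 + -0.7600i → escape time 6
(row=4, col=0): c = -0.6500 + -1.1700i → escape time 3
(row=4, col=1): c = -0.4625 + -1.1700i → escape time 3
(row=4, col=2): c = -0.2750 + -1.1700i → escape time 4
(row=4, col=3): c = -0.0875 + -1.1700i → escape time 4
(row=4, col=4): c = 0.1000 + -1.1700i → escape time 3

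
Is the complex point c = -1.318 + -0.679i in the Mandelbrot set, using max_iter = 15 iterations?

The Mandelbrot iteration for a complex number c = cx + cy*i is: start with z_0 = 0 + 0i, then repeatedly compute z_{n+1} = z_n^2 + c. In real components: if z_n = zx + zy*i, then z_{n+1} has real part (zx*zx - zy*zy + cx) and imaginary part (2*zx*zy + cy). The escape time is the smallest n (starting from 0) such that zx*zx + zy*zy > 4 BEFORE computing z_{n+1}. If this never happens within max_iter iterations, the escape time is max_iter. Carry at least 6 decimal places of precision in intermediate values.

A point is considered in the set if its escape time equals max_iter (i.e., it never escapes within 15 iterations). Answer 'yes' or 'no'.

z_0 = 0 + 0i, c = -1.3180 + -0.6790i
Iter 1: z = -1.3180 + -0.6790i, |z|^2 = 2.1982
Iter 2: z = -0.0419 + 1.1108i, |z|^2 = 1.2357
Iter 3: z = -2.5502 + -0.7721i, |z|^2 = 7.0998
Escaped at iteration 3

Answer: no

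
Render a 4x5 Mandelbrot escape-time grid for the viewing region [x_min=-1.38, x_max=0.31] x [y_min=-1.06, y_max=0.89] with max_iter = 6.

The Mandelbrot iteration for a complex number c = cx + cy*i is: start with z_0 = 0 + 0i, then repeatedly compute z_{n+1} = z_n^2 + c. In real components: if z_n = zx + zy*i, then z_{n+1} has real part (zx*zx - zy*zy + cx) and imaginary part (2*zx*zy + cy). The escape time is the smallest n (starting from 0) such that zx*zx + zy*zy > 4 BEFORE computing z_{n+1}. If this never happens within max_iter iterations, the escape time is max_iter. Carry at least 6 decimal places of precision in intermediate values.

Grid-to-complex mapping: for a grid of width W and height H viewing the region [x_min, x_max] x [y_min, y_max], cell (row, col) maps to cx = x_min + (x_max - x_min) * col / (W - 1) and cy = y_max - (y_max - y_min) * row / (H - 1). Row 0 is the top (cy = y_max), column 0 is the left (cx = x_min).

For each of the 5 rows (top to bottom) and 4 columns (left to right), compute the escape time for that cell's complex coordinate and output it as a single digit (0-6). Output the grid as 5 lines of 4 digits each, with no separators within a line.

Answer: 3464
5666
6666
3566
3363

Derivation:
(row=0, col=0): c = -1.3800 + 0.8900i → escape time 3
(row=0, col=1): c = -0.8167 + 0.8900i → escape time 4
(row=0, col=2): c = -0.2533 + 0.8900i → escape time 6
(row=0, col=3): c = 0.3100 + 0.8900i → escape time 4
(row=1, col=0): c = -1.3800 + 0.4025i → escape time 5
(row=1, col=1): c = -0.8167 + 0.4025i → escape time 6
(row=1, col=2): c = -0.2533 + 0.4025i → escape time 6
(row=1, col=3): c = 0.3100 + 0.4025i → escape time 6
(row=2, col=0): c = -1.3800 + -0.0850i → escape time 6
(row=2, col=1): c = -0.8167 + -0.0850i → escape time 6
(row=2, col=2): c = -0.2533 + -0.0850i → escape time 6
(row=2, col=3): c = 0.3100 + -0.0850i → escape time 6
(row=3, col=0): c = -1.3800 + -0.5725i → escape time 3
(row=3, col=1): c = -0.8167 + -0.5725i → escape time 5
(row=3, col=2): c = -0.2533 + -0.5725i → escape time 6
(row=3, col=3): c = 0.3100 + -0.5725i → escape time 6
(row=4, col=0): c = -1.3800 + -1.0600i → escape time 3
(row=4, col=1): c = -0.8167 + -1.0600i → escape time 3
(row=4, col=2): c = -0.2533 + -1.0600i → escape time 6
(row=4, col=3): c = 0.3100 + -1.0600i → escape time 3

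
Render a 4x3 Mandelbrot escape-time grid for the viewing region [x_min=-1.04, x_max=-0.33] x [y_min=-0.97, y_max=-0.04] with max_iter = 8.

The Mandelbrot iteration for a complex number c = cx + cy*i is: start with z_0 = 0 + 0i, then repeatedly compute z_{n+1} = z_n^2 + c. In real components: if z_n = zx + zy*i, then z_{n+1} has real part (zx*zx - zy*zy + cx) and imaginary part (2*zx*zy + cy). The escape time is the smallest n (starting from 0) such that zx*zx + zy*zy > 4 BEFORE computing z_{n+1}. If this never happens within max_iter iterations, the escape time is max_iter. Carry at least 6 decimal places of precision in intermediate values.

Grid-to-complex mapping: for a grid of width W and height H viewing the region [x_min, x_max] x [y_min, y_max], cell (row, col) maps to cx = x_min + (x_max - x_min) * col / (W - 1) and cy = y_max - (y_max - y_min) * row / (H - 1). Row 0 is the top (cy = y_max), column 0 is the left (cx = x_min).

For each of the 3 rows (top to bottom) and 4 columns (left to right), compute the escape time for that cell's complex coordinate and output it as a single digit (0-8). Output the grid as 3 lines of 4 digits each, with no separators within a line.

(row=0, col=0): c = -1.0400 + -0.0400i → escape time 8
(row=0, col=1): c = -0.8033 + -0.0400i → escape time 8
(row=0, col=2): c = -0.5667 + -0.0400i → escape time 8
(row=0, col=3): c = -0.3300 + -0.0400i → escape time 8
(row=1, col=0): c = -1.0400 + -0.5050i → escape time 5
(row=1, col=1): c = -0.8033 + -0.5050i → escape time 6
(row=1, col=2): c = -0.5667 + -0.5050i → escape time 8
(row=1, col=3): c = -0.3300 + -0.5050i → escape time 8
(row=2, col=0): c = -1.0400 + -0.9700i → escape time 3
(row=2, col=1): c = -0.8033 + -0.9700i → escape time 3
(row=2, col=2): c = -0.5667 + -0.9700i → escape time 4
(row=2, col=3): c = -0.3300 + -0.9700i → escape time 5

Answer: 8888
5688
3345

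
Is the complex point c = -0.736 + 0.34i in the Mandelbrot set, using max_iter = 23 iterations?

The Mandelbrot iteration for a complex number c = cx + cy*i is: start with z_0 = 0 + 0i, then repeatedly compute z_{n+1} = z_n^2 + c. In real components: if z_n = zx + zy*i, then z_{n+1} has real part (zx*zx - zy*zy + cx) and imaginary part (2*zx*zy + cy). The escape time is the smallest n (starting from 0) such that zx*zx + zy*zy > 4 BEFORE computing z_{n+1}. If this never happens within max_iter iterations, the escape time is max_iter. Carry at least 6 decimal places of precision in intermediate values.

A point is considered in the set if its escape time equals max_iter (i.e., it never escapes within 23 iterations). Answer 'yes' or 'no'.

Answer: no

Derivation:
z_0 = 0 + 0i, c = -0.7360 + 0.3400i
Iter 1: z = -0.7360 + 0.3400i, |z|^2 = 0.6573
Iter 2: z = -0.3099 + -0.1605i, |z|^2 = 0.1218
Iter 3: z = -0.6657 + 0.4395i, |z|^2 = 0.6363
Iter 4: z = -0.4860 + -0.2451i, |z|^2 = 0.2962
Iter 5: z = -0.5599 + 0.5782i, |z|^2 = 0.6479
Iter 6: z = -0.7568 + -0.3075i, |z|^2 = 0.6674
Iter 7: z = -0.2578 + 0.8055i, |z|^2 = 0.7153
Iter 8: z = -1.3184 + -0.0753i, |z|^2 = 1.7438
Iter 9: z = 0.9965 + 0.5385i, |z|^2 = 1.2830
Iter 10: z = -0.0330 + 1.4133i, |z|^2 = 1.9985
Iter 11: z = -2.7323 + 0.2467i, |z|^2 = 7.5265
Escaped at iteration 11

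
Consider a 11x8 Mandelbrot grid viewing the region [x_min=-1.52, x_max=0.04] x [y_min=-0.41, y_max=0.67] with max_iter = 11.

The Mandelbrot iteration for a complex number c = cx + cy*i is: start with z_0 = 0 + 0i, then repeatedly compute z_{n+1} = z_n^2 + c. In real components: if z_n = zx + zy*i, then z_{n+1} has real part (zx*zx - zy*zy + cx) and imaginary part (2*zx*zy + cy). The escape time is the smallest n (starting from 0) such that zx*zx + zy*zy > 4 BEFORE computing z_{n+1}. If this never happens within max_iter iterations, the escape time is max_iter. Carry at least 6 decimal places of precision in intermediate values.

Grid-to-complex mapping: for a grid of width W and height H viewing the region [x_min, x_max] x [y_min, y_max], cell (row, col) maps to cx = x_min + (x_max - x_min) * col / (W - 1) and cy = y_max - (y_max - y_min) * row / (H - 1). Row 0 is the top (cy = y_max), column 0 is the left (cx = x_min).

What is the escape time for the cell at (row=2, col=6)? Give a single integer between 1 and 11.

z_0 = 0 + 0i, c = -0.5840 + 0.3614i
Iter 1: z = -0.5840 + 0.3614i, |z|^2 = 0.4717
Iter 2: z = -0.3736 + -0.0607i, |z|^2 = 0.1432
Iter 3: z = -0.4481 + 0.4068i, |z|^2 = 0.3663
Iter 4: z = -0.5487 + -0.0032i, |z|^2 = 0.3010
Iter 5: z = -0.2830 + 0.3649i, |z|^2 = 0.2132
Iter 6: z = -0.6371 + 0.1549i, |z|^2 = 0.4299
Iter 7: z = -0.2021 + 0.1641i, |z|^2 = 0.0678
Iter 8: z = -0.5701 + 0.2951i, |z|^2 = 0.4121
Iter 9: z = -0.3461 + 0.0250i, |z|^2 = 0.1204
Iter 10: z = -0.4648 + 0.3441i, |z|^2 = 0.3345

Answer: 11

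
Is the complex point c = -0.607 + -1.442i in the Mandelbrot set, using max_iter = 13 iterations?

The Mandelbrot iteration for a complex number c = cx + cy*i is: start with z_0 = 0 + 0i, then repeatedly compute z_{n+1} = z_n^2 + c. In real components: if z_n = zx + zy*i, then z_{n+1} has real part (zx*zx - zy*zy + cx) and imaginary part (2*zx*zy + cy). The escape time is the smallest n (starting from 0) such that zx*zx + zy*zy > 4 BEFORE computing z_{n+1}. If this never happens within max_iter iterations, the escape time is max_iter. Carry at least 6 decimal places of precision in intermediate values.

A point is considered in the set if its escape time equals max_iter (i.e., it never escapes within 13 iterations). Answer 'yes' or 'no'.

z_0 = 0 + 0i, c = -0.6070 + -1.4420i
Iter 1: z = -0.6070 + -1.4420i, |z|^2 = 2.4478
Iter 2: z = -2.3179 + 0.3086i, |z|^2 = 5.4680
Escaped at iteration 2

Answer: no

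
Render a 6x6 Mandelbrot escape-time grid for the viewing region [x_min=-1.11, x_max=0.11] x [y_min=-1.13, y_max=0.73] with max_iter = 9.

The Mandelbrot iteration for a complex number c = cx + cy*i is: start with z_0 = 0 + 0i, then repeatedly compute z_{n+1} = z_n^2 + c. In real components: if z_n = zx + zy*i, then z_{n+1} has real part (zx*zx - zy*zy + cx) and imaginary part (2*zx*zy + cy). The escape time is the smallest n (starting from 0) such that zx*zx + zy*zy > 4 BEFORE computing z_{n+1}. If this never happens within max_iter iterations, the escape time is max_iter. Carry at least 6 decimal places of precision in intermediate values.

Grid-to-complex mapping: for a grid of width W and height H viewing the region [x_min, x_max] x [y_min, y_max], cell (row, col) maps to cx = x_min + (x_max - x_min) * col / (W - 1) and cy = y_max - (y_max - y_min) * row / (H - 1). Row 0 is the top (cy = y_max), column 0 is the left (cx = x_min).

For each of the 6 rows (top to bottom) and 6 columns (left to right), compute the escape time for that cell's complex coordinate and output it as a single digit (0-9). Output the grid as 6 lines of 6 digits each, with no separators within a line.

Answer: 345797
879999
999999
779999
345797
333453

Derivation:
(row=0, col=0): c = -1.1100 + 0.7300i → escape time 3
(row=0, col=1): c = -0.8660 + 0.7300i → escape time 4
(row=0, col=2): c = -0.6220 + 0.7300i → escape time 5
(row=0, col=3): c = -0.3780 + 0.7300i → escape time 7
(row=0, col=4): c = -0.1340 + 0.7300i → escape time 9
(row=0, col=5): c = 0.1100 + 0.7300i → escape time 7
(row=1, col=0): c = -1.1100 + 0.3580i → escape time 8
(row=1, col=1): c = -0.8660 + 0.3580i → escape time 7
(row=1, col=2): c = -0.6220 + 0.3580i → escape time 9
(row=1, col=3): c = -0.3780 + 0.3580i → escape time 9
(row=1, col=4): c = -0.1340 + 0.3580i → escape time 9
(row=1, col=5): c = 0.1100 + 0.3580i → escape time 9
(row=2, col=0): c = -1.1100 + -0.0140i → escape time 9
(row=2, col=1): c = -0.8660 + -0.0140i → escape time 9
(row=2, col=2): c = -0.6220 + -0.0140i → escape time 9
(row=2, col=3): c = -0.3780 + -0.0140i → escape time 9
(row=2, col=4): c = -0.1340 + -0.0140i → escape time 9
(row=2, col=5): c = 0.1100 + -0.0140i → escape time 9
(row=3, col=0): c = -1.1100 + -0.3860i → escape time 7
(row=3, col=1): c = -0.8660 + -0.3860i → escape time 7
(row=3, col=2): c = -0.6220 + -0.3860i → escape time 9
(row=3, col=3): c = -0.3780 + -0.3860i → escape time 9
(row=3, col=4): c = -0.1340 + -0.3860i → escape time 9
(row=3, col=5): c = 0.1100 + -0.3860i → escape time 9
(row=4, col=0): c = -1.1100 + -0.7580i → escape time 3
(row=4, col=1): c = -0.8660 + -0.7580i → escape time 4
(row=4, col=2): c = -0.6220 + -0.7580i → escape time 5
(row=4, col=3): c = -0.3780 + -0.7580i → escape time 7
(row=4, col=4): c = -0.1340 + -0.7580i → escape time 9
(row=4, col=5): c = 0.1100 + -0.7580i → escape time 7
(row=5, col=0): c = -1.1100 + -1.1300i → escape time 3
(row=5, col=1): c = -0.8660 + -1.1300i → escape time 3
(row=5, col=2): c = -0.6220 + -1.1300i → escape time 3
(row=5, col=3): c = -0.3780 + -1.1300i → escape time 4
(row=5, col=4): c = -0.1340 + -1.1300i → escape time 5
(row=5, col=5): c = 0.1100 + -1.1300i → escape time 3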